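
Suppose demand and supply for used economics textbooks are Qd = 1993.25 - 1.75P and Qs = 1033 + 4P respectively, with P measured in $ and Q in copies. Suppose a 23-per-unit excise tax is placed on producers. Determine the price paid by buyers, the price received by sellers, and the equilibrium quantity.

P_b = 183, P_s = 160, Q = 1673

The tax drives a wedge P_b - P_s = 23. Substituting P_s = P_b - 23 into supply: Qs = 941 + 4P_b.
Market clearing requires 1993.25 - 1.75P_b = 941 + 4P_b; hence 1052.25 = 5.75P_b and P_b = 183.
Then P_s = 183 - 23 = 160 and Q = 1993.25 - 1.75(183) = 1673.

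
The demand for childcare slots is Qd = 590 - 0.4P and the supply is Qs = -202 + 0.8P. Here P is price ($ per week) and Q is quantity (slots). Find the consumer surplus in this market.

The market clears where 590 - 0.4P = -202 + 0.8P. Rearranging, 1.2P = 792, hence P* = 660.
Then Q* = 590 - 0.4(660) = 326.
Demand choke price (Qd = 0): P = 590/0.4 = 1475. Consumer surplus = ½ × (1475 - 660) × 326 = 132845.

Consumer surplus = 132845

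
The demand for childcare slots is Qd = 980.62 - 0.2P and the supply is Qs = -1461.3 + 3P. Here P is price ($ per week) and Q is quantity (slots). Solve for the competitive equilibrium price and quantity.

At equilibrium Qd = Qs, so 980.62 - 0.2P = -1461.3 + 3P; collecting terms, 2441.92 = 3.2P and P* = 763.1.
Then Q* = 980.62 - 0.2(763.1) = 828.

P* = 763.1, Q* = 828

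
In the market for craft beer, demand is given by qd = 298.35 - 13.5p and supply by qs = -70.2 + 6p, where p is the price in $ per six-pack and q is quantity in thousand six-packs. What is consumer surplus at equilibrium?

Set qd = qs: 298.35 - 13.5p = -70.2 + 6p, so 368.55 = 19.5p and p* = 18.9.
Plugging p* into demand: q* = 298.35 - 13.5(18.9) = 43.2.
Demand choke price (qd = 0): p = 298.35/13.5 = 22.1. Consumer surplus = ½ × (22.1 - 18.9) × 43.2 = 69.12.

Consumer surplus = 69.12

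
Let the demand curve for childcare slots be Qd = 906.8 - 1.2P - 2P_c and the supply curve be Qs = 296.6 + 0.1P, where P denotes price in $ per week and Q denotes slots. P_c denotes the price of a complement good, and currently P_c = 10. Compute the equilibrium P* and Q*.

P* = 454, Q* = 342

With P_c = 10, demand is Qd = 886.8 - 1.2P.
At equilibrium Qd = Qs, so 886.8 - 1.2P = 296.6 + 0.1P; collecting terms, 590.2 = 1.3P and P* = 454.
From the demand curve, Q* = 886.8 - 1.2(454) = 342.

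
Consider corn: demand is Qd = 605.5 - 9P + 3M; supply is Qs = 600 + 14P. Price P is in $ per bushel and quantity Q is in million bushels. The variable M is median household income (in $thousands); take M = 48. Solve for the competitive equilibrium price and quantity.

With M = 48, demand is Qd = 749.5 - 9P.
At equilibrium Qd = Qs, so 749.5 - 9P = 600 + 14P; collecting terms, 149.5 = 23P and P* = 6.5.
Then Q* = 749.5 - 9(6.5) = 691.

P* = 6.5, Q* = 691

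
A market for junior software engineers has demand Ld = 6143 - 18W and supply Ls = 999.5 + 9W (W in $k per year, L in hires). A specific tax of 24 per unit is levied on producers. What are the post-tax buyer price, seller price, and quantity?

W_b = 198.5, W_s = 174.5, L = 2570

With a tax of 24 on producers, they supply based on the net price W_s = W_b - 24, so Ls = 783.5 + 9W_b.
Market clearing requires 6143 - 18W_b = 783.5 + 9W_b; hence 5359.5 = 27W_b and W_b = 198.5.
So W_s = 174.5 and the quantity traded is L = 6143 - 18(198.5) = 2570.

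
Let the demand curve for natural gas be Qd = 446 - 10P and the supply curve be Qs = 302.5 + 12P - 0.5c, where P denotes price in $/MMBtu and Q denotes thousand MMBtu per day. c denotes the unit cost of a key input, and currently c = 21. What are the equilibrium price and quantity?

With c = 21, supply is Qs = 292 + 12P.
At equilibrium Qd = Qs, so 446 - 10P = 292 + 12P; collecting terms, 154 = 22P and P* = 7.
Substitute back: Q* = 446 - 10(7) = 376.

P* = 7, Q* = 376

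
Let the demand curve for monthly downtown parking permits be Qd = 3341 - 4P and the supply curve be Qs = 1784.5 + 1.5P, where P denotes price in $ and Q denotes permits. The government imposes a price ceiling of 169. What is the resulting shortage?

Shortage = 627

With P fixed at 169, quantity demanded is 2665 and quantity supplied is 2038.
Shortage = Qd - Qs = 2665 - 2038 = 627.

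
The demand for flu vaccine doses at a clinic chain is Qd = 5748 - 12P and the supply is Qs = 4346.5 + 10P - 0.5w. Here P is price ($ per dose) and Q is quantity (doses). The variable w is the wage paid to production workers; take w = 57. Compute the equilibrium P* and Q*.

P* = 65, Q* = 4968

With w = 57, supply is Qs = 4318 + 10P.
Set Qd = Qs: 5748 - 12P = 4318 + 10P, so 1430 = 22P and P* = 65.
From the demand curve, Q* = 5748 - 12(65) = 4968.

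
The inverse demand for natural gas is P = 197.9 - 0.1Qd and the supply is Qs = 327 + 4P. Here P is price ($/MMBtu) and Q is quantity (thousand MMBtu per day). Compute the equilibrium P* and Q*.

Inverting to quantity form: Qd = 1979 - 10P.
Equating demand and supply, 1979 - 10P = 327 + 4P gives 14P = 1652, so P* = 118.
Then Q* = 1979 - 10(118) = 799.

P* = 118, Q* = 799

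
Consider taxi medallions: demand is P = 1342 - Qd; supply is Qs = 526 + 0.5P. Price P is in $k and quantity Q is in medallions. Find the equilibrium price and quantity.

Rewriting in direct form: Qd = 1342 - P.
At equilibrium Qd = Qs, so 1342 - P = 526 + 0.5P; collecting terms, 816 = 1.5P and P* = 544.
Plugging P* into demand: Q* = 1342 - 544 = 798.

P* = 544, Q* = 798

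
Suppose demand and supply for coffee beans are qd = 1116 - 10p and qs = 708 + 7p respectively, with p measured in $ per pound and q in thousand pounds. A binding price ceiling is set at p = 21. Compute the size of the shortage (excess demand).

Shortage = 51

Evaluating both curves at the ceiling price 21 gives qd = 906, qs = 855.
Shortage = qd - qs = 906 - 855 = 51.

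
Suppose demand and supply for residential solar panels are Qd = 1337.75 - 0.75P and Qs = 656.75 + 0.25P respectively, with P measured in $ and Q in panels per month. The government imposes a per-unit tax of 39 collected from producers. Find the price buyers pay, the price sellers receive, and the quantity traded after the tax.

With a tax of 39 on producers, they supply based on the net price P_s = P_b - 39, so Qs = 647 + 0.25P_b.
Set Qd = Qs: 1337.75 - 0.75P_b = 647 + 0.25P_b, so 690.75 = P_b and P_b = 690.75.
So P_s = 651.75 and the quantity traded is Q = 1337.75 - 0.75(690.75) = 819.6875.

P_b = 690.75, P_s = 651.75, Q = 819.6875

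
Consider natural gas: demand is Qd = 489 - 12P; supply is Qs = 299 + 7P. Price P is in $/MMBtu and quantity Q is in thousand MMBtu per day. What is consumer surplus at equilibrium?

Consumer surplus = 5673.375

At equilibrium Qd = Qs, so 489 - 12P = 299 + 7P; collecting terms, 190 = 19P and P* = 10.
From the demand curve, Q* = 489 - 12(10) = 369.
Demand choke price (Qd = 0): P = 489/12 = 40.75. Consumer surplus = ½ × (40.75 - 10) × 369 = 5673.375.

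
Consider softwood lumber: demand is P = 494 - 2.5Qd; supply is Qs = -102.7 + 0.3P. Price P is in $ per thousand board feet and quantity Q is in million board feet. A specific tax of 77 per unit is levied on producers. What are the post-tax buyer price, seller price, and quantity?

P_b = 462, P_s = 385, Q = 12.8

Rewriting in direct form: Qd = 197.6 - 0.4P.
The tax drives a wedge P_b - P_s = 77. Substituting P_s = P_b - 77 into supply: Qs = -125.8 + 0.3P_b.
Market clearing requires 197.6 - 0.4P_b = -125.8 + 0.3P_b; hence 323.4 = 0.7P_b and P_b = 462.
So P_s = 385 and the quantity traded is Q = 197.6 - 0.4(462) = 12.8.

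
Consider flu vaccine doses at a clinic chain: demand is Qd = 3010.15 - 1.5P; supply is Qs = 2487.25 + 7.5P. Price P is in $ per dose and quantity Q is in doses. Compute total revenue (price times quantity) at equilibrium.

Total revenue = 169826.3

Equating demand and supply, 3010.15 - 1.5P = 2487.25 + 7.5P gives 9P = 522.9, so P* = 58.1.
Plugging P* into demand: Q* = 3010.15 - 1.5(58.1) = 2923.
Total revenue = P* × Q* = 58.1 × 2923 = 169826.3.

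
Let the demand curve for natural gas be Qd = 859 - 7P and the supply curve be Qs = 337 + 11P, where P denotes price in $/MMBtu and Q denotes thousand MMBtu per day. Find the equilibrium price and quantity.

P* = 29, Q* = 656

Set Qd = Qs: 859 - 7P = 337 + 11P, so 522 = 18P and P* = 29.
Then Q* = 859 - 7(29) = 656.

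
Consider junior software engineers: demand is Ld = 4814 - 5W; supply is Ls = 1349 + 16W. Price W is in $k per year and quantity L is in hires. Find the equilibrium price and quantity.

Equating demand and supply, 4814 - 5W = 1349 + 16W gives 21W = 3465, so W* = 165.
From the demand curve, L* = 4814 - 5(165) = 3989.

W* = 165, L* = 3989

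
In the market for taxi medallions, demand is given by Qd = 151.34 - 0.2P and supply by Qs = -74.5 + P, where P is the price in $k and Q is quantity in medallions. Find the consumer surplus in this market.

Set Qd = Qs: 151.34 - 0.2P = -74.5 + P, so 225.84 = 1.2P and P* = 188.2.
From the demand curve, Q* = 151.34 - 0.2(188.2) = 113.7.
Demand choke price (Qd = 0): P = 151.34/0.2 = 756.7. Consumer surplus = ½ × (756.7 - 188.2) × 113.7 = 32319.225.

Consumer surplus = 32319.225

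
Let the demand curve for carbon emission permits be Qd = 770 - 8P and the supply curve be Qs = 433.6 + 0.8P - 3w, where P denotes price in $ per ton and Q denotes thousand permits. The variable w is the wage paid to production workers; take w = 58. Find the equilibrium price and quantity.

P* = 58, Q* = 306

With w = 58, supply is Qs = 259.6 + 0.8P.
The market clears where 770 - 8P = 259.6 + 0.8P. Rearranging, 8.8P = 510.4, hence P* = 58.
Substitute back: Q* = 770 - 8(58) = 306.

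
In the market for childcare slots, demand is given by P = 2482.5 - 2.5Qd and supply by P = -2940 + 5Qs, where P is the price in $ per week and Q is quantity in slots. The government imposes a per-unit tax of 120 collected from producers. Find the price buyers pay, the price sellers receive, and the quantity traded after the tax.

P_b = 715, P_s = 595, Q = 707

Rewriting in direct form: Qd = 993 - 0.4P and Qs = 588 + 0.2P.
With a tax of 120 on producers, they supply based on the net price P_s = P_b - 120, so Qs = 564 + 0.2P_b.
Market clearing requires 993 - 0.4P_b = 564 + 0.2P_b; hence 429 = 0.6P_b and P_b = 715.
So P_s = 595 and the quantity traded is Q = 993 - 0.4(715) = 707.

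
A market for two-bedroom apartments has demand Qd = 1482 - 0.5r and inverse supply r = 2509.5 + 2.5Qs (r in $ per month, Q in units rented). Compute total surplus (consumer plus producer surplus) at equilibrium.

In direct form, Qs = -1003.8 + 0.4r.
Equating demand and supply, 1482 - 0.5r = -1003.8 + 0.4r gives 0.9r = 2485.8, so r* = 2762.
Plugging r* into demand: Q* = 1482 - 0.5(2762) = 101.
Demand choke price = 2964; supply choke price = 2509.5. CS = ½(2964 - 2762)(101) = 10201; PS = ½(2762 - 2509.5)(101) = 12751.25. Total surplus = 22952.25.

Total surplus = 22952.25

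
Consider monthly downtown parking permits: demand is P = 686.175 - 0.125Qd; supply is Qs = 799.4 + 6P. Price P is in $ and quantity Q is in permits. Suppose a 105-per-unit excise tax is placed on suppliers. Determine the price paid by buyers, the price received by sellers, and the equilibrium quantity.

Rewriting in direct form: Qd = 5489.4 - 8P.
Suppliers keep P_s = P_b - 105 per unit, so supply in terms of the buyer price is Qs = 169.4 + 6P_b.
Set Qd = Qs: 5489.4 - 8P_b = 169.4 + 6P_b, so 5320 = 14P_b and P_b = 380.
Then P_s = 380 - 105 = 275 and Q = 5489.4 - 8(380) = 2449.4.

P_b = 380, P_s = 275, Q = 2449.4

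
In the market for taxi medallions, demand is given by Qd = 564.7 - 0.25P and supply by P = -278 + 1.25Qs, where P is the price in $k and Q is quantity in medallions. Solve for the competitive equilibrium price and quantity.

P* = 326, Q* = 483.2

Inverting to quantity form: Qs = 222.4 + 0.8P.
The market clears where 564.7 - 0.25P = 222.4 + 0.8P. Rearranging, 1.05P = 342.3, hence P* = 326.
Plugging P* into demand: Q* = 564.7 - 0.25(326) = 483.2.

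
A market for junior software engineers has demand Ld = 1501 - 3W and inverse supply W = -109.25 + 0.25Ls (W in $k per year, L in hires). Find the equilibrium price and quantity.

Inverting to quantity form: Ls = 437 + 4W.
Set Ld = Ls: 1501 - 3W = 437 + 4W, so 1064 = 7W and W* = 152.
From the demand curve, L* = 1501 - 3(152) = 1045.

W* = 152, L* = 1045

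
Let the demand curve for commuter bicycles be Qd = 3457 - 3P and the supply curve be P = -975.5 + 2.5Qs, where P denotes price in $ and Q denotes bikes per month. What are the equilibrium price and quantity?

P* = 902, Q* = 751

In direct form, Qs = 390.2 + 0.4P.
Equating demand and supply, 3457 - 3P = 390.2 + 0.4P gives 3.4P = 3066.8, so P* = 902.
Plugging P* into demand: Q* = 3457 - 3(902) = 751.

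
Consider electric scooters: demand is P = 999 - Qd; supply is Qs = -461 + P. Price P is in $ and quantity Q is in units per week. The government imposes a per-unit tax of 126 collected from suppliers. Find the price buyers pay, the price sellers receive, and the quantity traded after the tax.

Rewriting in direct form: Qd = 999 - P.
The tax drives a wedge P_b - P_s = 126. Substituting P_s = P_b - 126 into supply: Qs = -587 + P_b.
Equate demand and the shifted supply: 999 - P_b = -587 + P_b, giving 2P_b = 1586, so P_b = 793.
So P_s = 667 and the quantity traded is Q = 999 - 793 = 206.

P_b = 793, P_s = 667, Q = 206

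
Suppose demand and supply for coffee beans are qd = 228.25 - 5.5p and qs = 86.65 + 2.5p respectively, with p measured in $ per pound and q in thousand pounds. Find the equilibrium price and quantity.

p* = 17.7, q* = 130.9

At equilibrium qd = qs, so 228.25 - 5.5p = 86.65 + 2.5p; collecting terms, 141.6 = 8p and p* = 17.7.
From the demand curve, q* = 228.25 - 5.5(17.7) = 130.9.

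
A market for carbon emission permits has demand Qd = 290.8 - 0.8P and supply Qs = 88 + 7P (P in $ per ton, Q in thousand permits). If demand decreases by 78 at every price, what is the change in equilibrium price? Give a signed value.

The market clears where 290.8 - 0.8P = 88 + 7P. Rearranging, 7.8P = 202.8, hence P* = 26.
From the demand curve, Q* = 290.8 - 0.8(26) = 270.
After the shift, demand is Qd = 212.8 - 0.8P.
New equilibrium: 124.8 = 7.8P, so P = 16 and Q = 200.
ΔP = 16 - 26 = -10.

ΔP = -10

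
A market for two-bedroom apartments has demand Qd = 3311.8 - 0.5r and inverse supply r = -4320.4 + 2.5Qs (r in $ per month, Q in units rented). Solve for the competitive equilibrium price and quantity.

r* = 1759.6, Q* = 2432

Solving each curve for Q: Qs = 1728.16 + 0.4r.
The market clears where 3311.8 - 0.5r = 1728.16 + 0.4r. Rearranging, 0.9r = 1583.64, hence r* = 1759.6.
Substitute back: Q* = 3311.8 - 0.5(1759.6) = 2432.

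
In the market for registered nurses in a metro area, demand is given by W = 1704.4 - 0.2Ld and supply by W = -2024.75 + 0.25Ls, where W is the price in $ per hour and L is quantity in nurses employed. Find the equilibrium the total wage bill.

The total wage bill = 389489

Inverting to quantity form: Ld = 8522 - 5W and Ls = 8099 + 4W.
The market clears where 8522 - 5W = 8099 + 4W. Rearranging, 9W = 423, hence W* = 47.
Then L* = 8522 - 5(47) = 8287.
The total wage bill = W* × L* = 47 × 8287 = 389489.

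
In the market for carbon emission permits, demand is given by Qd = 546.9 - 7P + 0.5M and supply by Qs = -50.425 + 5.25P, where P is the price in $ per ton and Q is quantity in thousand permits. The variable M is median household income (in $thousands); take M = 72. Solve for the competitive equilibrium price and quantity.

P* = 51.7, Q* = 221

With M = 72, demand is Qd = 582.9 - 7P.
The market clears where 582.9 - 7P = -50.425 + 5.25P. Rearranging, 12.25P = 633.325, hence P* = 51.7.
Substitute back: Q* = 582.9 - 7(51.7) = 221.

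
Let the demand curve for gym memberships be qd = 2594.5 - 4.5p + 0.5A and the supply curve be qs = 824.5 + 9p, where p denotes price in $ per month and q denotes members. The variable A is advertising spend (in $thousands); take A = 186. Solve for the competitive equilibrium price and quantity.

p* = 138, q* = 2066.5

With A = 186, demand is qd = 2687.5 - 4.5p.
Set qd = qs: 2687.5 - 4.5p = 824.5 + 9p, so 1863 = 13.5p and p* = 138.
Plugging p* into demand: q* = 2687.5 - 4.5(138) = 2066.5.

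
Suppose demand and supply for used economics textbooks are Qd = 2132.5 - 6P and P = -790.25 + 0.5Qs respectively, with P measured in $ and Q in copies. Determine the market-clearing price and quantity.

P* = 69, Q* = 1718.5

Rewriting in direct form: Qs = 1580.5 + 2P.
The market clears where 2132.5 - 6P = 1580.5 + 2P. Rearranging, 8P = 552, hence P* = 69.
From the demand curve, Q* = 2132.5 - 6(69) = 1718.5.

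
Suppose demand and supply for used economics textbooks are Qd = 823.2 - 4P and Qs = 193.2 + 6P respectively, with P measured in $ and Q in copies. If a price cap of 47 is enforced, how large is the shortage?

At P = 47: Qd = 635.2 and Qs = 475.2.
Shortage = Qd - Qs = 635.2 - 475.2 = 160.

Shortage = 160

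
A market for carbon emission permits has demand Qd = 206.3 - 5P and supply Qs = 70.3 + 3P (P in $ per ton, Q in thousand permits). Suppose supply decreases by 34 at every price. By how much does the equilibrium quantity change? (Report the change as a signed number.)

Set Qd = Qs: 206.3 - 5P = 70.3 + 3P, so 136 = 8P and P* = 17.
From the demand curve, Q* = 206.3 - 5(17) = 121.3.
After the shift, supply is Qs = 36.3 + 3P.
New equilibrium: 170 = 8P, so P = 21.25 and Q = 100.05.
ΔQ = 100.05 - 121.3 = -21.25.

ΔQ = -21.25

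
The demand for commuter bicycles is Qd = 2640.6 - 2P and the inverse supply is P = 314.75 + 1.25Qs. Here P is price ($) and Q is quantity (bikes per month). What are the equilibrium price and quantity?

Inverting to quantity form: Qs = -251.8 + 0.8P.
At equilibrium Qd = Qs, so 2640.6 - 2P = -251.8 + 0.8P; collecting terms, 2892.4 = 2.8P and P* = 1033.
Substitute back: Q* = 2640.6 - 2(1033) = 574.6.

P* = 1033, Q* = 574.6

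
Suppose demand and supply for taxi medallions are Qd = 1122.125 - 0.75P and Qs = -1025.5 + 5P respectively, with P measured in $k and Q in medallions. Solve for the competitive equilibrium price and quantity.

At equilibrium Qd = Qs, so 1122.125 - 0.75P = -1025.5 + 5P; collecting terms, 2147.625 = 5.75P and P* = 373.5.
From the demand curve, Q* = 1122.125 - 0.75(373.5) = 842.

P* = 373.5, Q* = 842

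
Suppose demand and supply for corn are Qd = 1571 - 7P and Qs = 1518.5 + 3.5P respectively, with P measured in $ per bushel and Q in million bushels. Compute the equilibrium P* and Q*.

P* = 5, Q* = 1536

The market clears where 1571 - 7P = 1518.5 + 3.5P. Rearranging, 10.5P = 52.5, hence P* = 5.
Substitute back: Q* = 1571 - 7(5) = 1536.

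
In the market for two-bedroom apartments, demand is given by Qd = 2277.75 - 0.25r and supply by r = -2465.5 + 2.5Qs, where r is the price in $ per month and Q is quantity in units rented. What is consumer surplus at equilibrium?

Consumer surplus = 6343922

Solving each curve for Q: Qs = 986.2 + 0.4r.
Equating demand and supply, 2277.75 - 0.25r = 986.2 + 0.4r gives 0.65r = 1291.55, so r* = 1987.
Then Q* = 2277.75 - 0.25(1987) = 1781.
Demand choke price (Qd = 0): r = 2277.75/0.25 = 9111. Consumer surplus = ½ × (9111 - 1987) × 1781 = 6343922.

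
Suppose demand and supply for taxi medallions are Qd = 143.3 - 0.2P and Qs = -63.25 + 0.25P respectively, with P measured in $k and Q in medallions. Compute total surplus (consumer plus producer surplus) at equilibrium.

Total surplus = 11935.125

Set Qd = Qs: 143.3 - 0.2P = -63.25 + 0.25P, so 206.55 = 0.45P and P* = 459.
From the demand curve, Q* = 143.3 - 0.2(459) = 51.5.
Demand choke price = 716.5; supply choke price = 253. CS = ½(716.5 - 459)(51.5) = 6630.625; PS = ½(459 - 253)(51.5) = 5304.5. Total surplus = 11935.125.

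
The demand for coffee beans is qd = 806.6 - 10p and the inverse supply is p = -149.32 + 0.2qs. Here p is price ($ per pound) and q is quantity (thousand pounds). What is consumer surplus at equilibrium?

Inverting to quantity form: qs = 746.6 + 5p.
At equilibrium qd = qs, so 806.6 - 10p = 746.6 + 5p; collecting terms, 60 = 15p and p* = 4.
Substitute back: q* = 806.6 - 10(4) = 766.6.
Demand choke price (qd = 0): p = 806.6/10 = 80.66. Consumer surplus = ½ × (80.66 - 4) × 766.6 = 29383.778.

Consumer surplus = 29383.778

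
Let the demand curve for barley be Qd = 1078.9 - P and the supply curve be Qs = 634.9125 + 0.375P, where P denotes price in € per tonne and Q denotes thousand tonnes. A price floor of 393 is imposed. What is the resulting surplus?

Surplus = 96.3875

At P = 393: Qd = 685.9 and Qs = 782.2875.
Surplus = Qs - Qd = 782.2875 - 685.9 = 96.3875.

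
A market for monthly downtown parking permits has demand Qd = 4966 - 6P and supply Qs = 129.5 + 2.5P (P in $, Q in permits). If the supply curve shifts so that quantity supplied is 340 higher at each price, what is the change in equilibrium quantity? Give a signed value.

ΔQ = 240

At equilibrium Qd = Qs, so 4966 - 6P = 129.5 + 2.5P; collecting terms, 4836.5 = 8.5P and P* = 569.
From the demand curve, Q* = 4966 - 6(569) = 1552.
After the shift, supply is Qs = 469.5 + 2.5P.
The new intersection has 4496.5 = 8.5P, i.e. P = 529, Q = 1792.
ΔQ = 1792 - 1552 = 240.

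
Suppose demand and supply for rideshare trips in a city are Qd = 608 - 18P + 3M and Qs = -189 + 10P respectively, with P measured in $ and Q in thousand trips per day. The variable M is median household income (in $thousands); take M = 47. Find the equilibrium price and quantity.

P* = 33.5, Q* = 146

With M = 47, demand is Qd = 749 - 18P.
At equilibrium Qd = Qs, so 749 - 18P = -189 + 10P; collecting terms, 938 = 28P and P* = 33.5.
Then Q* = 749 - 18(33.5) = 146.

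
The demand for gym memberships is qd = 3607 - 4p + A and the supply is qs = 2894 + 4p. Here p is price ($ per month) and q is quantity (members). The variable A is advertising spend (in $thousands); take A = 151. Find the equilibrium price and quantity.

With A = 151, demand is qd = 3758 - 4p.
Equating demand and supply, 3758 - 4p = 2894 + 4p gives 8p = 864, so p* = 108.
Plugging p* into demand: q* = 3758 - 4(108) = 3326.

p* = 108, q* = 3326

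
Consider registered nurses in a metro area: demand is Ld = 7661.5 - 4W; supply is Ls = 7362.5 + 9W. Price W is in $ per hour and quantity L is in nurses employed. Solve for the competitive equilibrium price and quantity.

W* = 23, L* = 7569.5

Equating demand and supply, 7661.5 - 4W = 7362.5 + 9W gives 13W = 299, so W* = 23.
Plugging W* into demand: L* = 7661.5 - 4(23) = 7569.5.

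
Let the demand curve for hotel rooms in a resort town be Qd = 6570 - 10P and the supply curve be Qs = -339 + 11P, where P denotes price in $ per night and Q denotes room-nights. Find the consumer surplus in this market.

Consumer surplus = 537920

Set Qd = Qs: 6570 - 10P = -339 + 11P, so 6909 = 21P and P* = 329.
Plugging P* into demand: Q* = 6570 - 10(329) = 3280.
Demand choke price (Qd = 0): P = 6570/10 = 657. Consumer surplus = ½ × (657 - 329) × 3280 = 537920.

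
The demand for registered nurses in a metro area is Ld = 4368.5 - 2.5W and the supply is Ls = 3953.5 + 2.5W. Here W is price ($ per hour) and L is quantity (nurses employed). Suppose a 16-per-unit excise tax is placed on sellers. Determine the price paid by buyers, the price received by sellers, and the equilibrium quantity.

W_b = 91, W_s = 75, L = 4141

Sellers keep W_s = W_b - 16 per unit, so supply in terms of the buyer price is Ls = 3913.5 + 2.5W_b.
Set Ld = Ls: 4368.5 - 2.5W_b = 3913.5 + 2.5W_b, so 455 = 5W_b and W_b = 91.
Then W_s = 91 - 16 = 75 and L = 4368.5 - 2.5(91) = 4141.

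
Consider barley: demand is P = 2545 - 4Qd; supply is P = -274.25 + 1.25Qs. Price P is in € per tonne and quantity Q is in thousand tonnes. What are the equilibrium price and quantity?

In direct form, Qd = 636.25 - 0.25P and Qs = 219.4 + 0.8P.
At equilibrium Qd = Qs, so 636.25 - 0.25P = 219.4 + 0.8P; collecting terms, 416.85 = 1.05P and P* = 397.
Then Q* = 636.25 - 0.25(397) = 537.

P* = 397, Q* = 537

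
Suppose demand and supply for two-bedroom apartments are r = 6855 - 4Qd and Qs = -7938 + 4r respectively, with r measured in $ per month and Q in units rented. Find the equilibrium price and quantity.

Rewriting in direct form: Qd = 1713.75 - 0.25r.
The market clears where 1713.75 - 0.25r = -7938 + 4r. Rearranging, 4.25r = 9651.75, hence r* = 2271.
Then Q* = 1713.75 - 0.25(2271) = 1146.

r* = 2271, Q* = 1146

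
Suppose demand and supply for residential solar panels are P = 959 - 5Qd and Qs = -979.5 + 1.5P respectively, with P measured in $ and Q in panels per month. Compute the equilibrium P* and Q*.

Inverting to quantity form: Qd = 191.8 - 0.2P.
At equilibrium Qd = Qs, so 191.8 - 0.2P = -979.5 + 1.5P; collecting terms, 1171.3 = 1.7P and P* = 689.
Substitute back: Q* = 191.8 - 0.2(689) = 54.

P* = 689, Q* = 54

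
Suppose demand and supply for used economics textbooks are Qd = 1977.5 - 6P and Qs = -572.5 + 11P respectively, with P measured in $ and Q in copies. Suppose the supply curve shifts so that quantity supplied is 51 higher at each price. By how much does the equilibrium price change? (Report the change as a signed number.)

Set Qd = Qs: 1977.5 - 6P = -572.5 + 11P, so 2550 = 17P and P* = 150.
Then Q* = 1977.5 - 6(150) = 1077.5.
After the shift, supply is Qs = -521.5 + 11P.
New equilibrium: 2499 = 17P, so P = 147 and Q = 1095.5.
ΔP = 147 - 150 = -3.

ΔP = -3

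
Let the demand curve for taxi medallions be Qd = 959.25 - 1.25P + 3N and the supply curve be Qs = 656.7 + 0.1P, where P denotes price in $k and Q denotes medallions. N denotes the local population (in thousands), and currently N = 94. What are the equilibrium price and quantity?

P* = 433, Q* = 700

With N = 94, demand is Qd = 1241.25 - 1.25P.
Equating demand and supply, 1241.25 - 1.25P = 656.7 + 0.1P gives 1.35P = 584.55, so P* = 433.
Then Q* = 1241.25 - 1.25(433) = 700.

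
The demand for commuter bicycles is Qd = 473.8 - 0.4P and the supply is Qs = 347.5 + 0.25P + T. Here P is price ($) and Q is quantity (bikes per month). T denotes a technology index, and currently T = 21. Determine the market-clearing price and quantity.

P* = 162, Q* = 409

With T = 21, supply is Qs = 368.5 + 0.25P.
At equilibrium Qd = Qs, so 473.8 - 0.4P = 368.5 + 0.25P; collecting terms, 105.3 = 0.65P and P* = 162.
From the demand curve, Q* = 473.8 - 0.4(162) = 409.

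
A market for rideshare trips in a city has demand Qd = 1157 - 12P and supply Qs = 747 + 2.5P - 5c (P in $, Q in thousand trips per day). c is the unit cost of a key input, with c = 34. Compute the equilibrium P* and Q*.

With c = 34, supply is Qs = 577 + 2.5P.
At equilibrium Qd = Qs, so 1157 - 12P = 577 + 2.5P; collecting terms, 580 = 14.5P and P* = 40.
Then Q* = 1157 - 12(40) = 677.

P* = 40, Q* = 677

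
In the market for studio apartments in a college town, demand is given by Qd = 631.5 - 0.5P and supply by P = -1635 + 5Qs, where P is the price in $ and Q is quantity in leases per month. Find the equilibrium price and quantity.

P* = 435, Q* = 414

Solving each curve for Q: Qs = 327 + 0.2P.
The market clears where 631.5 - 0.5P = 327 + 0.2P. Rearranging, 0.7P = 304.5, hence P* = 435.
Then Q* = 631.5 - 0.5(435) = 414.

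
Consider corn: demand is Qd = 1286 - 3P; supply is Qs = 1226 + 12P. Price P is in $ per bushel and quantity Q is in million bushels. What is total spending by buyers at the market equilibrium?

The market clears where 1286 - 3P = 1226 + 12P. Rearranging, 15P = 60, hence P* = 4.
Substitute back: Q* = 1286 - 3(4) = 1274.
Total spending by buyers = P* × Q* = 4 × 1274 = 5096.

Total spending by buyers = 5096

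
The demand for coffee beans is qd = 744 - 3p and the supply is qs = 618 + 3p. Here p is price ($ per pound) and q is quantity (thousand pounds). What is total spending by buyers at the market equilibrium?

Total spending by buyers = 14301

At equilibrium qd = qs, so 744 - 3p = 618 + 3p; collecting terms, 126 = 6p and p* = 21.
Then q* = 744 - 3(21) = 681.
Total spending by buyers = p* × q* = 21 × 681 = 14301.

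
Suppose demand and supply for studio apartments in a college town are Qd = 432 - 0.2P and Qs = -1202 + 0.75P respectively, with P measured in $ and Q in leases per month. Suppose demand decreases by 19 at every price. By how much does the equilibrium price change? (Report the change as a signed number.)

Equating demand and supply, 432 - 0.2P = -1202 + 0.75P gives 0.95P = 1634, so P* = 1720.
Plugging P* into demand: Q* = 432 - 0.2(1720) = 88.
After the shift, demand is Qd = 413 - 0.2P.
Re-solving, 0.95P = 1615 gives P = 1700 and Q = 73.
ΔP = 1700 - 1720 = -20.

ΔP = -20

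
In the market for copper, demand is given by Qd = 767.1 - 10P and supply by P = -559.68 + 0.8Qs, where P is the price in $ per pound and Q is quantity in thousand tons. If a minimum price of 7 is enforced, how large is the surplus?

Surplus = 11.25

Inverting to quantity form: Qs = 699.6 + 1.25P.
With P fixed at 7, quantity demanded is 697.1 and quantity supplied is 708.35.
Surplus = Qs - Qd = 708.35 - 697.1 = 11.25.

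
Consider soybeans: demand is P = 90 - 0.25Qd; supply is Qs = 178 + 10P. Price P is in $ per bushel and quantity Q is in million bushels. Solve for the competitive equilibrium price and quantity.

P* = 13, Q* = 308

Inverting to quantity form: Qd = 360 - 4P.
Set Qd = Qs: 360 - 4P = 178 + 10P, so 182 = 14P and P* = 13.
From the demand curve, Q* = 360 - 4(13) = 308.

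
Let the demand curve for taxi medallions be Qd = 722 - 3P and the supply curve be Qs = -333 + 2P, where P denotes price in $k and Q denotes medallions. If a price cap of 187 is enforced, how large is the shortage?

Shortage = 120

At P = 187: Qd = 161 and Qs = 41.
Shortage = Qd - Qs = 161 - 41 = 120.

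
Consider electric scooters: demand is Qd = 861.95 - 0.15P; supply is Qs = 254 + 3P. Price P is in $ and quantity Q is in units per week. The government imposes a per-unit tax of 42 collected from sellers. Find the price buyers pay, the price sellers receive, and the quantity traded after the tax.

Sellers keep P_s = P_b - 42 per unit, so supply in terms of the buyer price is Qs = 128 + 3P_b.
Set Qd = Qs: 861.95 - 0.15P_b = 128 + 3P_b, so 733.95 = 3.15P_b and P_b = 233.
So P_s = 191 and the quantity traded is Q = 861.95 - 0.15(233) = 827.

P_b = 233, P_s = 191, Q = 827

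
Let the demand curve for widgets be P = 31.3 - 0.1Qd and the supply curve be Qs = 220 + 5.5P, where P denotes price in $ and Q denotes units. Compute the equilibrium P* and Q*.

In direct form, Qd = 313 - 10P.
Set Qd = Qs: 313 - 10P = 220 + 5.5P, so 93 = 15.5P and P* = 6.
From the demand curve, Q* = 313 - 10(6) = 253.

P* = 6, Q* = 253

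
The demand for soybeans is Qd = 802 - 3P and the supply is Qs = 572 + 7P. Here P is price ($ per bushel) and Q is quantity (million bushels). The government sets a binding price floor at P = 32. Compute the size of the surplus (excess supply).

Surplus = 90

At P = 32: Qd = 706 and Qs = 796.
Surplus = Qs - Qd = 796 - 706 = 90.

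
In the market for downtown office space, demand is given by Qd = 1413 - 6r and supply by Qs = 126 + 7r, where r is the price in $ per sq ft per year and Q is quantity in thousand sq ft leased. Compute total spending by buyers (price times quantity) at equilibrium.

Total spending by buyers = 81081

The market clears where 1413 - 6r = 126 + 7r. Rearranging, 13r = 1287, hence r* = 99.
Substitute back: Q* = 1413 - 6(99) = 819.
Total spending by buyers = r* × Q* = 99 × 819 = 81081.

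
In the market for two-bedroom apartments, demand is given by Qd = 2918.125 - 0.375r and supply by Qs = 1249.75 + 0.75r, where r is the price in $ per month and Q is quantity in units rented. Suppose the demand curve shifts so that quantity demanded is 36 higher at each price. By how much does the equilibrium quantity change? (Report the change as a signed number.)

ΔQ = 24

Set Qd = Qs: 2918.125 - 0.375r = 1249.75 + 0.75r, so 1668.375 = 1.125r and r* = 1483.
Then Q* = 2918.125 - 0.375(1483) = 2362.
After the shift, demand is Qd = 2954.125 - 0.375r.
Re-solving, 1.125r = 1704.375 gives r = 1515 and Q = 2386.
ΔQ = 2386 - 2362 = 24.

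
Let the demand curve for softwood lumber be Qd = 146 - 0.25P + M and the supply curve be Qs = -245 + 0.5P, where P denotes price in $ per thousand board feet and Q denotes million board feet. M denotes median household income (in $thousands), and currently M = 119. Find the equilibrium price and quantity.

With M = 119, demand is Qd = 265 - 0.25P.
Set Qd = Qs: 265 - 0.25P = -245 + 0.5P, so 510 = 0.75P and P* = 680.
Then Q* = 265 - 0.25(680) = 95.

P* = 680, Q* = 95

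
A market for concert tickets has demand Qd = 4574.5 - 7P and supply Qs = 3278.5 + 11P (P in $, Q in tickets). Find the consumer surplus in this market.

Consumer surplus = 1183497.875

At equilibrium Qd = Qs, so 4574.5 - 7P = 3278.5 + 11P; collecting terms, 1296 = 18P and P* = 72.
Plugging P* into demand: Q* = 4574.5 - 7(72) = 4070.5.
Demand choke price (Qd = 0): P = 4574.5/7 = 653.5. Consumer surplus = ½ × (653.5 - 72) × 4070.5 = 1183497.875.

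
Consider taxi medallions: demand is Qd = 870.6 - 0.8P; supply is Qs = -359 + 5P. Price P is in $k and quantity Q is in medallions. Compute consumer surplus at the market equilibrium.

Consumer surplus = 307125.625

Equating demand and supply, 870.6 - 0.8P = -359 + 5P gives 5.8P = 1229.6, so P* = 212.
Then Q* = 870.6 - 0.8(212) = 701.
Demand choke price (Qd = 0): P = 870.6/0.8 = 1088.25. Consumer surplus = ½ × (1088.25 - 212) × 701 = 307125.625.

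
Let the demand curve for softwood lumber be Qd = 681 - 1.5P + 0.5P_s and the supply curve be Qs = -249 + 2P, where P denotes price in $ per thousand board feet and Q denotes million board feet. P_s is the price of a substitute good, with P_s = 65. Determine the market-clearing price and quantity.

With P_s = 65, demand is Qd = 713.5 - 1.5P.
Set Qd = Qs: 713.5 - 1.5P = -249 + 2P, so 962.5 = 3.5P and P* = 275.
Then Q* = 713.5 - 1.5(275) = 301.

P* = 275, Q* = 301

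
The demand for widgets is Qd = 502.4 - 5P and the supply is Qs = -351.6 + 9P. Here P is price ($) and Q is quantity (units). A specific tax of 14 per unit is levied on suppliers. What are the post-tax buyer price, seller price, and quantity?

The tax drives a wedge P_b - P_s = 14. Substituting P_s = P_b - 14 into supply: Qs = -477.6 + 9P_b.
Equate demand and the shifted supply: 502.4 - 5P_b = -477.6 + 9P_b, giving 14P_b = 980, so P_b = 70.
So P_s = 56 and the quantity traded is Q = 502.4 - 5(70) = 152.4.

P_b = 70, P_s = 56, Q = 152.4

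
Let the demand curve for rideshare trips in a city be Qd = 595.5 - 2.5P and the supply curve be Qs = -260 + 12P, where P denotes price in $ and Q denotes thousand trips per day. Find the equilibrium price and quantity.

Equating demand and supply, 595.5 - 2.5P = -260 + 12P gives 14.5P = 855.5, so P* = 59.
Then Q* = 595.5 - 2.5(59) = 448.

P* = 59, Q* = 448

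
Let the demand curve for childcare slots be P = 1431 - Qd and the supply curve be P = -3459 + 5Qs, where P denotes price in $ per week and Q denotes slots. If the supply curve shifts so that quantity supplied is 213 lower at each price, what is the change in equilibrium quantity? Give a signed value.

Solving each curve for Q: Qd = 1431 - P and Qs = 691.8 + 0.2P.
The market clears where 1431 - P = 691.8 + 0.2P. Rearranging, 1.2P = 739.2, hence P* = 616.
Substitute back: Q* = 1431 - 616 = 815.
After the shift, supply is Qs = 478.8 + 0.2P.
New equilibrium: 952.2 = 1.2P, so P = 793.5 and Q = 637.5.
ΔQ = 637.5 - 815 = -177.5.

ΔQ = -177.5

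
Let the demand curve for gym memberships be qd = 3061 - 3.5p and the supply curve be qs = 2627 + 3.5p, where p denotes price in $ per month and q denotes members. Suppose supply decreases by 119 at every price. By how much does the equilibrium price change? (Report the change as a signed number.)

Δp = 17

Set qd = qs: 3061 - 3.5p = 2627 + 3.5p, so 434 = 7p and p* = 62.
Plugging p* into demand: q* = 3061 - 3.5(62) = 2844.
After the shift, supply is qs = 2508 + 3.5p.
New equilibrium: 553 = 7p, so p = 79 and q = 2784.5.
Δp = 79 - 62 = 17.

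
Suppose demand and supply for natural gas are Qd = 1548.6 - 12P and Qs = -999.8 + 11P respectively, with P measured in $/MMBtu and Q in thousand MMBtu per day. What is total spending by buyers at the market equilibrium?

Equating demand and supply, 1548.6 - 12P = -999.8 + 11P gives 23P = 2548.4, so P* = 110.8.
Then Q* = 1548.6 - 12(110.8) = 219.
Total spending by buyers = P* × Q* = 110.8 × 219 = 24265.2.

Total spending by buyers = 24265.2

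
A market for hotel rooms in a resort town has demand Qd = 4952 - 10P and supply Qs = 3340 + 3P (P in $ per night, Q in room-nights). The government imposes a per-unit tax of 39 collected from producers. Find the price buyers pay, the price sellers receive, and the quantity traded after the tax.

P_b = 133, P_s = 94, Q = 3622

With a tax of 39 on producers, they supply based on the net price P_s = P_b - 39, so Qs = 3223 + 3P_b.
Set Qd = Qs: 4952 - 10P_b = 3223 + 3P_b, so 1729 = 13P_b and P_b = 133.
So P_s = 94 and the quantity traded is Q = 4952 - 10(133) = 3622.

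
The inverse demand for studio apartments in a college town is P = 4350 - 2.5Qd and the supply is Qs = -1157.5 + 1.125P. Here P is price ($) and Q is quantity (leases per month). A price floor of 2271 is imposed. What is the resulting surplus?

Solving each curve for Q: Qd = 1740 - 0.4P.
Evaluating both curves at the floor price 2271 gives Qd = 831.6, Qs = 1397.375.
Surplus = Qs - Qd = 1397.375 - 831.6 = 565.775.

Surplus = 565.775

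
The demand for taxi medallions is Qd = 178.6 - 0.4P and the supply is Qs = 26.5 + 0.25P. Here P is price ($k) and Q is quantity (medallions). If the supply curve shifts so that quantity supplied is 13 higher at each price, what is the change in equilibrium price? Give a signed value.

ΔP = -20

Set Qd = Qs: 178.6 - 0.4P = 26.5 + 0.25P, so 152.1 = 0.65P and P* = 234.
Plugging P* into demand: Q* = 178.6 - 0.4(234) = 85.
After the shift, supply is Qs = 39.5 + 0.25P.
New equilibrium: 139.1 = 0.65P, so P = 214 and Q = 93.
ΔP = 214 - 234 = -20.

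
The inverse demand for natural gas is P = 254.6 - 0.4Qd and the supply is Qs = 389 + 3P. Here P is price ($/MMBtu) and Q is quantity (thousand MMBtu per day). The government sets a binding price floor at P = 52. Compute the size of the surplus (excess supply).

Solving each curve for Q: Qd = 636.5 - 2.5P.
With P fixed at 52, quantity demanded is 506.5 and quantity supplied is 545.
Surplus = Qs - Qd = 545 - 506.5 = 38.5.

Surplus = 38.5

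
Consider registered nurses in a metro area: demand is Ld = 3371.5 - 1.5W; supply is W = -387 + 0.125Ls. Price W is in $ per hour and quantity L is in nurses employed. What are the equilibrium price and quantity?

Inverting to quantity form: Ls = 3096 + 8W.
At equilibrium Ld = Ls, so 3371.5 - 1.5W = 3096 + 8W; collecting terms, 275.5 = 9.5W and W* = 29.
From the demand curve, L* = 3371.5 - 1.5(29) = 3328.

W* = 29, L* = 3328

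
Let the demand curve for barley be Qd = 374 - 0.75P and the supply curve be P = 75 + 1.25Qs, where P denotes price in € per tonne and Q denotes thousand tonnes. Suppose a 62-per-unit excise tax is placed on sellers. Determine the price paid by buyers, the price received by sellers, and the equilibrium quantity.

P_b = 312, P_s = 250, Q = 140

In direct form, Qs = -60 + 0.8P.
Sellers keep P_s = P_b - 62 per unit, so supply in terms of the buyer price is Qs = -109.6 + 0.8P_b.
Market clearing requires 374 - 0.75P_b = -109.6 + 0.8P_b; hence 483.6 = 1.55P_b and P_b = 312.
So P_s = 250 and the quantity traded is Q = 374 - 0.75(312) = 140.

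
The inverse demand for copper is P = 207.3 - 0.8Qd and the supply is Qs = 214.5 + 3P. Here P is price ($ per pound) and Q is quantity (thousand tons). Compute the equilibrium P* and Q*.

P* = 10.5, Q* = 246

Inverting to quantity form: Qd = 259.125 - 1.25P.
The market clears where 259.125 - 1.25P = 214.5 + 3P. Rearranging, 4.25P = 44.625, hence P* = 10.5.
Then Q* = 259.125 - 1.25(10.5) = 246.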